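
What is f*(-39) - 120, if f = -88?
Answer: 3312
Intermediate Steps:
f*(-39) - 120 = -88*(-39) - 120 = 3432 - 120 = 3312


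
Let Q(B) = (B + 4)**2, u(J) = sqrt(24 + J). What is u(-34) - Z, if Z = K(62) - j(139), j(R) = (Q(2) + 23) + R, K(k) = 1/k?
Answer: 12275/62 + I*sqrt(10) ≈ 197.98 + 3.1623*I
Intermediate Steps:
Q(B) = (4 + B)**2
j(R) = 59 + R (j(R) = ((4 + 2)**2 + 23) + R = (6**2 + 23) + R = (36 + 23) + R = 59 + R)
Z = -12275/62 (Z = 1/62 - (59 + 139) = 1/62 - 1*198 = 1/62 - 198 = -12275/62 ≈ -197.98)
u(-34) - Z = sqrt(24 - 34) - 1*(-12275/62) = sqrt(-10) + 12275/62 = I*sqrt(10) + 12275/62 = 12275/62 + I*sqrt(10)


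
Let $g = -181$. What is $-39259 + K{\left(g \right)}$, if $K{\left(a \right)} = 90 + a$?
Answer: $-39350$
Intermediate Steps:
$-39259 + K{\left(g \right)} = -39259 + \left(90 - 181\right) = -39259 - 91 = -39350$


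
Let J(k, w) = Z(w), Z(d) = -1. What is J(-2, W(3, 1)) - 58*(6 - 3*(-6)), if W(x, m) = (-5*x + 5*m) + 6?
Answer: -1393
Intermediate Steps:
W(x, m) = 6 - 5*x + 5*m
J(k, w) = -1
J(-2, W(3, 1)) - 58*(6 - 3*(-6)) = -1 - 58*(6 - 3*(-6)) = -1 - 58*(6 + 18) = -1 - 58*24 = -1 - 1392 = -1393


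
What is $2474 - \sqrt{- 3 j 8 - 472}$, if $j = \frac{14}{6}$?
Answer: $2474 - 4 i \sqrt{33} \approx 2474.0 - 22.978 i$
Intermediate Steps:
$j = \frac{7}{3}$ ($j = 14 \cdot \frac{1}{6} = \frac{7}{3} \approx 2.3333$)
$2474 - \sqrt{- 3 j 8 - 472} = 2474 - \sqrt{\left(-3\right) \frac{7}{3} \cdot 8 - 472} = 2474 - \sqrt{\left(-7\right) 8 - 472} = 2474 - \sqrt{-56 - 472} = 2474 - \sqrt{-528} = 2474 - 4 i \sqrt{33}$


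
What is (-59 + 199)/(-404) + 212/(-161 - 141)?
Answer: -15991/15251 ≈ -1.0485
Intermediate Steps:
(-59 + 199)/(-404) + 212/(-161 - 141) = 140*(-1/404) + 212/(-302) = -35/101 + 212*(-1/302) = -35/101 - 106/151 = -15991/15251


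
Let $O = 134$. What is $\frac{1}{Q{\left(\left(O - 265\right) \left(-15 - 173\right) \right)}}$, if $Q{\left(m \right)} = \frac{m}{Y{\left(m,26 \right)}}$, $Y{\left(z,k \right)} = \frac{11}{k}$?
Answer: $\frac{11}{640328} \approx 1.7179 \cdot 10^{-5}$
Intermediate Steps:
$Q{\left(m \right)} = \frac{26 m}{11}$ ($Q{\left(m \right)} = \frac{m}{11 \cdot \frac{1}{26}} = \frac{m}{\frac{11}{26}} = m \frac{26}{11} = \frac{26 m}{11}$)
$\frac{1}{Q{\left(\left(O - 265\right) \left(-15 - 173\right) \right)}} = \frac{1}{\frac{26}{11} \left(134 - 265\right) \left(-15 - 173\right)} = \frac{1}{\frac{26}{11} \left(\left(-131\right) \left(-188\right)\right)} = \frac{1}{\frac{26}{11} \cdot 24628} = \frac{1}{\frac{640328}{11}} = \frac{11}{640328}$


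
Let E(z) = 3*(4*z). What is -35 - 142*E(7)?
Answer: -11963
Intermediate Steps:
E(z) = 12*z
-35 - 142*E(7) = -35 - 1704*7 = -35 - 142*84 = -35 - 11928 = -11963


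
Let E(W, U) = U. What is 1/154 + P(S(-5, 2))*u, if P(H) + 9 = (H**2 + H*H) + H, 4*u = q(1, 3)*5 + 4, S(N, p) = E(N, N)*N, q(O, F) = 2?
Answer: 682375/154 ≈ 4431.0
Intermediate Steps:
S(N, p) = N**2 (S(N, p) = N*N = N**2)
u = 7/2 (u = (2*5 + 4)/4 = (10 + 4)/4 = (1/4)*14 = 7/2 ≈ 3.5000)
P(H) = -9 + H + 2*H**2 (P(H) = -9 + ((H**2 + H*H) + H) = -9 + ((H**2 + H**2) + H) = -9 + (2*H**2 + H) = -9 + (H + 2*H**2) = -9 + H + 2*H**2)
1/154 + P(S(-5, 2))*u = 1/154 + (-9 + (-5)**2 + 2*((-5)**2)**2)*(7/2) = 1/154 + (-9 + 25 + 2*25**2)*(7/2) = 1/154 + (-9 + 25 + 2*625)*(7/2) = 1/154 + (-9 + 25 + 1250)*(7/2) = 1/154 + 1266*(7/2) = 1/154 + 4431 = 682375/154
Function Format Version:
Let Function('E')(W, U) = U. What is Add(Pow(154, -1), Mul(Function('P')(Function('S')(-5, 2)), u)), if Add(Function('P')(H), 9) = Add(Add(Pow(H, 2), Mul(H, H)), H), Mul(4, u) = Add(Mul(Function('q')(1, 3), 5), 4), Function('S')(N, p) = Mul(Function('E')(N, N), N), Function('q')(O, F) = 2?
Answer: Rational(682375, 154) ≈ 4431.0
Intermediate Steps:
Function('S')(N, p) = Pow(N, 2) (Function('S')(N, p) = Mul(N, N) = Pow(N, 2))
u = Rational(7, 2) (u = Mul(Rational(1, 4), Add(Mul(2, 5), 4)) = Mul(Rational(1, 4), Add(10, 4)) = Mul(Rational(1, 4), 14) = Rational(7, 2) ≈ 3.5000)
Function('P')(H) = Add(-9, H, Mul(2, Pow(H, 2))) (Function('P')(H) = Add(-9, Add(Add(Pow(H, 2), Mul(H, H)), H)) = Add(-9, Add(Add(Pow(H, 2), Pow(H, 2)), H)) = Add(-9, Add(Mul(2, Pow(H, 2)), H)) = Add(-9, Add(H, Mul(2, Pow(H, 2)))) = Add(-9, H, Mul(2, Pow(H, 2))))
Add(Pow(154, -1), Mul(Function('P')(Function('S')(-5, 2)), u)) = Add(Pow(154, -1), Mul(Add(-9, Pow(-5, 2), Mul(2, Pow(Pow(-5, 2), 2))), Rational(7, 2))) = Add(Rational(1, 154), Mul(Add(-9, 25, Mul(2, Pow(25, 2))), Rational(7, 2))) = Add(Rational(1, 154), Mul(Add(-9, 25, Mul(2, 625)), Rational(7, 2))) = Add(Rational(1, 154), Mul(Add(-9, 25, 1250), Rational(7, 2))) = Add(Rational(1, 154), Mul(1266, Rational(7, 2))) = Add(Rational(1, 154), 4431) = Rational(682375, 154)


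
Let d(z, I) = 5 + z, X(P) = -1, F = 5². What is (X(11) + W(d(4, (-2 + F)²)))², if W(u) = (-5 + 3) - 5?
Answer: 64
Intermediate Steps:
F = 25
W(u) = -7 (W(u) = -2 - 5 = -7)
(X(11) + W(d(4, (-2 + F)²)))² = (-1 - 7)² = (-8)² = 64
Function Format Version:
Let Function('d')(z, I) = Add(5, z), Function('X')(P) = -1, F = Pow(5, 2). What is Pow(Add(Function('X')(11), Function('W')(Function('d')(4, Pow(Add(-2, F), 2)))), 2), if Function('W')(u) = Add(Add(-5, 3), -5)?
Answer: 64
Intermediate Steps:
F = 25
Function('W')(u) = -7 (Function('W')(u) = Add(-2, -5) = -7)
Pow(Add(Function('X')(11), Function('W')(Function('d')(4, Pow(Add(-2, F), 2)))), 2) = Pow(Add(-1, -7), 2) = Pow(-8, 2) = 64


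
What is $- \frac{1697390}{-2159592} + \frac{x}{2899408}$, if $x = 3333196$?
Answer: $\frac{189371399393}{97836536274} \approx 1.9356$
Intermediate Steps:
$- \frac{1697390}{-2159592} + \frac{x}{2899408} = - \frac{1697390}{-2159592} + \frac{3333196}{2899408} = \left(-1697390\right) \left(- \frac{1}{2159592}\right) + 3333196 \cdot \frac{1}{2899408} = \frac{848695}{1079796} + \frac{833299}{724852} = \frac{189371399393}{97836536274}$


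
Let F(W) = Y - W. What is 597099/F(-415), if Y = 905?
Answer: 199033/440 ≈ 452.35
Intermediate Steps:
F(W) = 905 - W
597099/F(-415) = 597099/(905 - 1*(-415)) = 597099/(905 + 415) = 597099/1320 = 597099*(1/1320) = 199033/440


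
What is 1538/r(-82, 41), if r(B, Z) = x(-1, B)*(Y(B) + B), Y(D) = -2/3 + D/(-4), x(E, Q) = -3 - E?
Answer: 4614/373 ≈ 12.370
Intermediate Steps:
Y(D) = -2/3 - D/4 (Y(D) = -2*1/3 + D*(-1/4) = -2/3 - D/4)
r(B, Z) = 4/3 - 3*B/2 (r(B, Z) = (-3 - 1*(-1))*((-2/3 - B/4) + B) = (-3 + 1)*(-2/3 + 3*B/4) = -2*(-2/3 + 3*B/4) = 4/3 - 3*B/2)
1538/r(-82, 41) = 1538/(4/3 - 3/2*(-82)) = 1538/(4/3 + 123) = 1538/(373/3) = 1538*(3/373) = 4614/373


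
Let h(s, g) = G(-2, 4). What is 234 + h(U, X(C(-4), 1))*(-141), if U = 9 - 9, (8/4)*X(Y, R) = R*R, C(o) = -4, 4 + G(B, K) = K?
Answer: 234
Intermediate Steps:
G(B, K) = -4 + K
X(Y, R) = R²/2 (X(Y, R) = (R*R)/2 = R²/2)
U = 0
h(s, g) = 0 (h(s, g) = -4 + 4 = 0)
234 + h(U, X(C(-4), 1))*(-141) = 234 + 0*(-141) = 234 + 0 = 234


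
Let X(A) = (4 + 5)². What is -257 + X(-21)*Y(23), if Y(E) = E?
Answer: 1606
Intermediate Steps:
X(A) = 81 (X(A) = 9² = 81)
-257 + X(-21)*Y(23) = -257 + 81*23 = -257 + 1863 = 1606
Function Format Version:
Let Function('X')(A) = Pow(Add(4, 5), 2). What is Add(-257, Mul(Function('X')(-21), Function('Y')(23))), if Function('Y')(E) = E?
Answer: 1606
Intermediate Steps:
Function('X')(A) = 81 (Function('X')(A) = Pow(9, 2) = 81)
Add(-257, Mul(Function('X')(-21), Function('Y')(23))) = Add(-257, Mul(81, 23)) = Add(-257, 1863) = 1606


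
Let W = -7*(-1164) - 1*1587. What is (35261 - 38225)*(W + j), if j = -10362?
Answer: 11266164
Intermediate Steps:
W = 6561 (W = 8148 - 1587 = 6561)
(35261 - 38225)*(W + j) = (35261 - 38225)*(6561 - 10362) = -2964*(-3801) = 11266164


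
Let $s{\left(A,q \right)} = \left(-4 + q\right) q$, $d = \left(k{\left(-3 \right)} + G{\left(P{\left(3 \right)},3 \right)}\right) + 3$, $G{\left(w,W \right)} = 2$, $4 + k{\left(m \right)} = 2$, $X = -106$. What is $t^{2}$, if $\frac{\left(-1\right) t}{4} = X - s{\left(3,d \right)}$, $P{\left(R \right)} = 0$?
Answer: $169744$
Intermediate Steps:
$k{\left(m \right)} = -2$ ($k{\left(m \right)} = -4 + 2 = -2$)
$d = 3$ ($d = \left(-2 + 2\right) + 3 = 0 + 3 = 3$)
$s{\left(A,q \right)} = q \left(-4 + q\right)$
$t = 412$ ($t = - 4 \left(-106 - 3 \left(-4 + 3\right)\right) = - 4 \left(-106 - 3 \left(-1\right)\right) = - 4 \left(-106 - -3\right) = - 4 \left(-106 + 3\right) = \left(-4\right) \left(-103\right) = 412$)
$t^{2} = 412^{2} = 169744$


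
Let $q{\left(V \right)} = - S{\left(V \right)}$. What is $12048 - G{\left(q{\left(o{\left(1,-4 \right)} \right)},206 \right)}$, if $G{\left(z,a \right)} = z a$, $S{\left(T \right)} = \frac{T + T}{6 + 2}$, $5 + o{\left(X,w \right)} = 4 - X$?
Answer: $11945$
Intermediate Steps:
$o{\left(X,w \right)} = -1 - X$ ($o{\left(X,w \right)} = -5 - \left(-4 + X\right) = -1 - X$)
$S{\left(T \right)} = \frac{T}{4}$ ($S{\left(T \right)} = \frac{2 T}{8} = 2 T \frac{1}{8} = \frac{T}{4}$)
$q{\left(V \right)} = - \frac{V}{4}$
$G{\left(z,a \right)} = a z$
$12048 - G{\left(q{\left(o{\left(1,-4 \right)} \right)},206 \right)} = 12048 - 206 \left(- \frac{-1 - 1}{4}\right) = 12048 - 206 \left(\left(- \frac{1}{4}\right) \left(-2\right)\right) = 12048 - 206 \cdot \frac{1}{2} = 12048 - 103 = 11945$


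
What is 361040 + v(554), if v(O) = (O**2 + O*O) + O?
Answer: 975426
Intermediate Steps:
v(O) = O + 2*O**2 (v(O) = (O**2 + O**2) + O = 2*O**2 + O = O + 2*O**2)
361040 + v(554) = 361040 + 554*(1 + 2*554) = 361040 + 554*(1 + 1108) = 361040 + 554*1109 = 361040 + 614386 = 975426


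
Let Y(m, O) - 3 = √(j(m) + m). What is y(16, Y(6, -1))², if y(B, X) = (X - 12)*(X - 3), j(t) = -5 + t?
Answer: 616 - 126*√7 ≈ 282.64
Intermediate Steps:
Y(m, O) = 3 + √(-5 + 2*m) (Y(m, O) = 3 + √((-5 + m) + m) = 3 + √(-5 + 2*m))
y(B, X) = (-12 + X)*(-3 + X)
y(16, Y(6, -1))² = (36 + (3 + √(-5 + 2*6))² - 15*(3 + √(-5 + 2*6)))² = (36 + (3 + √(-5 + 12))² - 15*(3 + √(-5 + 12)))² = (36 + (3 + √7)² - 15*(3 + √7))² = (36 + (3 + √7)² + (-45 - 15*√7))² = (-9 + (3 + √7)² - 15*√7)²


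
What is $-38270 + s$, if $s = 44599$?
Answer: $6329$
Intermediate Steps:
$-38270 + s = -38270 + 44599 = 6329$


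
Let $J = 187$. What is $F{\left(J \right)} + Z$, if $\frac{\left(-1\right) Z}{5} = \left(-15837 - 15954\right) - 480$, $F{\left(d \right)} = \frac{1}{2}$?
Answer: $\frac{322711}{2} \approx 1.6136 \cdot 10^{5}$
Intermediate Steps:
$F{\left(d \right)} = \frac{1}{2}$
$Z = 161355$ ($Z = - 5 \left(\left(-15837 - 15954\right) - 480\right) = - 5 \left(-31791 - 480\right) = \left(-5\right) \left(-32271\right) = 161355$)
$F{\left(J \right)} + Z = \frac{1}{2} + 161355 = \frac{322711}{2}$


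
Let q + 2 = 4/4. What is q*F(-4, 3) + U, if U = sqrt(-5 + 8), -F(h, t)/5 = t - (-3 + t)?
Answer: 15 + sqrt(3) ≈ 16.732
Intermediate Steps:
F(h, t) = -15 (F(h, t) = -5*(t - (-3 + t)) = -5*(t + (3 - t)) = -5*3 = -15)
q = -1 (q = -2 + 4/4 = -2 + 4*(1/4) = -2 + 1 = -1)
U = sqrt(3) ≈ 1.7320
q*F(-4, 3) + U = -1*(-15) + sqrt(3) = 15 + sqrt(3)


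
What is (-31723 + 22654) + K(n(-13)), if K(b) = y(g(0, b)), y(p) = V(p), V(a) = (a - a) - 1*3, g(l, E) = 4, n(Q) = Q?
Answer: -9072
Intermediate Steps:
V(a) = -3 (V(a) = 0 - 3 = -3)
y(p) = -3
K(b) = -3
(-31723 + 22654) + K(n(-13)) = (-31723 + 22654) - 3 = -9069 - 3 = -9072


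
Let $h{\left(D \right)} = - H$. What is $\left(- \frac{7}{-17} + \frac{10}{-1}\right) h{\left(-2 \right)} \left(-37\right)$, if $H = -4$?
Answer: $\frac{24124}{17} \approx 1419.1$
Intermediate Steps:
$h{\left(D \right)} = 4$ ($h{\left(D \right)} = \left(-1\right) \left(-4\right) = 4$)
$\left(- \frac{7}{-17} + \frac{10}{-1}\right) h{\left(-2 \right)} \left(-37\right) = \left(- \frac{7}{-17} + \frac{10}{-1}\right) 4 \left(-37\right) = \left(\left(-7\right) \left(- \frac{1}{17}\right) + 10 \left(-1\right)\right) 4 \left(-37\right) = \left(\frac{7}{17} - 10\right) 4 \left(-37\right) = \left(- \frac{163}{17}\right) 4 \left(-37\right) = \left(- \frac{652}{17}\right) \left(-37\right) = \frac{24124}{17}$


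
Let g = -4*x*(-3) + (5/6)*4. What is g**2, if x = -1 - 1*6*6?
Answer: 1747684/9 ≈ 1.9419e+5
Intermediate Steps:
x = -37 (x = -1 - 6*6 = -1 - 1*36 = -1 - 36 = -37)
g = -1322/3 (g = -4*(-37)*(-3) + (5/6)*4 = 148*(-3) + (5*(1/6))*4 = -444 + (5/6)*4 = -444 + 10/3 = -1322/3 ≈ -440.67)
g**2 = (-1322/3)**2 = 1747684/9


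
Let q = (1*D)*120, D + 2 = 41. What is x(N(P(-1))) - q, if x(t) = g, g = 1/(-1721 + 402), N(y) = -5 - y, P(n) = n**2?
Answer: -6172921/1319 ≈ -4680.0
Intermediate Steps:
D = 39 (D = -2 + 41 = 39)
g = -1/1319 (g = 1/(-1319) = -1/1319 ≈ -0.00075815)
x(t) = -1/1319
q = 4680 (q = (1*39)*120 = 39*120 = 4680)
x(N(P(-1))) - q = -1/1319 - 1*4680 = -1/1319 - 4680 = -6172921/1319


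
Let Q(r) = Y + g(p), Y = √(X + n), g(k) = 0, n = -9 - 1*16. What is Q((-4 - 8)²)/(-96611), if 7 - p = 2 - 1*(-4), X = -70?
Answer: -I*√95/96611 ≈ -0.00010089*I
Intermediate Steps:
p = 1 (p = 7 - (2 - 1*(-4)) = 7 - (2 + 4) = 7 - 1*6 = 7 - 6 = 1)
n = -25 (n = -9 - 16 = -25)
Y = I*√95 (Y = √(-70 - 25) = √(-95) = I*√95 ≈ 9.7468*I)
Q(r) = I*√95 (Q(r) = I*√95 + 0 = I*√95)
Q((-4 - 8)²)/(-96611) = (I*√95)/(-96611) = (I*√95)*(-1/96611) = -I*√95/96611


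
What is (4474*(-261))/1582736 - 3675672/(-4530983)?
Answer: 263363057865/3585674954744 ≈ 0.073449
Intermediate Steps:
(4474*(-261))/1582736 - 3675672/(-4530983) = -1167714*1/1582736 - 3675672*(-1/4530983) = -583857/791368 + 3675672/4530983 = 263363057865/3585674954744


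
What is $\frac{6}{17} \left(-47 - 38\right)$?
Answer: $-30$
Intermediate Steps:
$\frac{6}{17} \left(-47 - 38\right) = 6 \cdot \frac{1}{17} \left(-85\right) = \frac{6}{17} \left(-85\right) = -30$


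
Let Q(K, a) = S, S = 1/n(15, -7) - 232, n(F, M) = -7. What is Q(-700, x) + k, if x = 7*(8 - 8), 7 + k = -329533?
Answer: -2308405/7 ≈ -3.2977e+5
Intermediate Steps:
k = -329540 (k = -7 - 329533 = -329540)
S = -1625/7 (S = 1/(-7) - 232 = -1/7 - 232 = -1625/7 ≈ -232.14)
x = 0 (x = 7*0 = 0)
Q(K, a) = -1625/7
Q(-700, x) + k = -1625/7 - 329540 = -2308405/7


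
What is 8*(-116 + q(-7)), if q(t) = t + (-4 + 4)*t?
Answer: -984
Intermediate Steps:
q(t) = t (q(t) = t + 0*t = t + 0 = t)
8*(-116 + q(-7)) = 8*(-116 - 7) = 8*(-123) = -984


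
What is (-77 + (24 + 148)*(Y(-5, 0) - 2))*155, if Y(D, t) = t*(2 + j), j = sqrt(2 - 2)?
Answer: -65255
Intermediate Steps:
j = 0 (j = sqrt(0) = 0)
Y(D, t) = 2*t (Y(D, t) = t*(2 + 0) = t*2 = 2*t)
(-77 + (24 + 148)*(Y(-5, 0) - 2))*155 = (-77 + (24 + 148)*(2*0 - 2))*155 = (-77 + 172*(0 - 2))*155 = (-77 + 172*(-2))*155 = (-77 - 344)*155 = -421*155 = -65255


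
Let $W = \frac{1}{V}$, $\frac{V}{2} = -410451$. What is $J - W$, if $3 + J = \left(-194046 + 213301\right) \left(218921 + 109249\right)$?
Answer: $\frac{5187208604378995}{820902} \approx 6.3189 \cdot 10^{9}$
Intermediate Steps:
$V = -820902$ ($V = 2 \left(-410451\right) = -820902$)
$W = - \frac{1}{820902}$ ($W = \frac{1}{-820902} = - \frac{1}{820902} \approx -1.2182 \cdot 10^{-6}$)
$J = 6318913347$ ($J = -3 + \left(-194046 + 213301\right) \left(218921 + 109249\right) = -3 + 19255 \cdot 328170 = -3 + 6318913350 = 6318913347$)
$J - W = 6318913347 - - \frac{1}{820902} = 6318913347 + \frac{1}{820902} = \frac{5187208604378995}{820902}$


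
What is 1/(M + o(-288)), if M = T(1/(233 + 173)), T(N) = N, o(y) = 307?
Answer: 406/124643 ≈ 0.0032573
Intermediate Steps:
M = 1/406 (M = 1/(233 + 173) = 1/406 ≈ 0.0024631)
1/(M + o(-288)) = 1/(1/406 + 307) = 1/(124643/406) = 406/124643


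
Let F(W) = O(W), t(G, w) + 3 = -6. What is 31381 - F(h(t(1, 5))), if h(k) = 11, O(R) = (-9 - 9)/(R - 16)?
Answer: 156887/5 ≈ 31377.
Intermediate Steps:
t(G, w) = -9 (t(G, w) = -3 - 6 = -9)
O(R) = -18/(-16 + R)
F(W) = -18/(-16 + W)
31381 - F(h(t(1, 5))) = 31381 - (-18)/(-16 + 11) = 31381 - (-18)/(-5) = 31381 - (-18)*(-1)/5 = 31381 - 1*18/5 = 31381 - 18/5 = 156887/5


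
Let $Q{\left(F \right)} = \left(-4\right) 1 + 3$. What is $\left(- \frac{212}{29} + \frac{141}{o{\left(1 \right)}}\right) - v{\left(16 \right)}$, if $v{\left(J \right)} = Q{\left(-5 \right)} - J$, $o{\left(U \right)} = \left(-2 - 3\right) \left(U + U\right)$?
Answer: $- \frac{1279}{290} \approx -4.4103$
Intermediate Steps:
$Q{\left(F \right)} = -1$ ($Q{\left(F \right)} = -4 + 3 = -1$)
$o{\left(U \right)} = - 10 U$ ($o{\left(U \right)} = - 5 \cdot 2 U = - 10 U$)
$v{\left(J \right)} = -1 - J$
$\left(- \frac{212}{29} + \frac{141}{o{\left(1 \right)}}\right) - v{\left(16 \right)} = \left(- \frac{212}{29} + \frac{141}{\left(-10\right) 1}\right) - \left(-1 - 16\right) = \left(\left(-212\right) \frac{1}{29} + \frac{141}{-10}\right) - \left(-1 - 16\right) = \left(- \frac{212}{29} + 141 \left(- \frac{1}{10}\right)\right) - -17 = \left(- \frac{212}{29} - \frac{141}{10}\right) + 17 = - \frac{6209}{290} + 17 = - \frac{1279}{290}$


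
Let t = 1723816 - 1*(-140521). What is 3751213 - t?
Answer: 1886876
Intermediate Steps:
t = 1864337 (t = 1723816 + 140521 = 1864337)
3751213 - t = 3751213 - 1*1864337 = 3751213 - 1864337 = 1886876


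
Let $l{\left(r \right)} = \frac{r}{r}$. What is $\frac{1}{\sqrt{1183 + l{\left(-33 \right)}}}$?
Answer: $\frac{\sqrt{74}}{296} \approx 0.029062$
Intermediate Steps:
$l{\left(r \right)} = 1$
$\frac{1}{\sqrt{1183 + l{\left(-33 \right)}}} = \frac{1}{\sqrt{1183 + 1}} = \frac{1}{\sqrt{1184}} = \frac{1}{4 \sqrt{74}} = \frac{\sqrt{74}}{296}$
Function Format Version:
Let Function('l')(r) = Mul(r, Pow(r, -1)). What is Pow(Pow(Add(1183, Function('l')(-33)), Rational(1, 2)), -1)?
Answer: Mul(Rational(1, 296), Pow(74, Rational(1, 2))) ≈ 0.029062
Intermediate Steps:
Function('l')(r) = 1
Pow(Pow(Add(1183, Function('l')(-33)), Rational(1, 2)), -1) = Pow(Pow(Add(1183, 1), Rational(1, 2)), -1) = Pow(Pow(1184, Rational(1, 2)), -1) = Pow(Mul(4, Pow(74, Rational(1, 2))), -1) = Mul(Rational(1, 296), Pow(74, Rational(1, 2)))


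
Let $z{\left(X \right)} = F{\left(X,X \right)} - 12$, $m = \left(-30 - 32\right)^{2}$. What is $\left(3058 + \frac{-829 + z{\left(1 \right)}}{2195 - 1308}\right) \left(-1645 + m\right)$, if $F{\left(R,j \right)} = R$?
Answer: $\frac{5962821594}{887} \approx 6.7225 \cdot 10^{6}$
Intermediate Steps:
$m = 3844$ ($m = \left(-62\right)^{2} = 3844$)
$z{\left(X \right)} = -12 + X$ ($z{\left(X \right)} = X - 12 = -12 + X$)
$\left(3058 + \frac{-829 + z{\left(1 \right)}}{2195 - 1308}\right) \left(-1645 + m\right) = \left(3058 + \frac{-829 + \left(-12 + 1\right)}{2195 - 1308}\right) \left(-1645 + 3844\right) = \left(3058 + \frac{-829 - 11}{887}\right) 2199 = \left(3058 - \frac{840}{887}\right) 2199 = \frac{2711606}{887} \cdot 2199 = \frac{5962821594}{887}$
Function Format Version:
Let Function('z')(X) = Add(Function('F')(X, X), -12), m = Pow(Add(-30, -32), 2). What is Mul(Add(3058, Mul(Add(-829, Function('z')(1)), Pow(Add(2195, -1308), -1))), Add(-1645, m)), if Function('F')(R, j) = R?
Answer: Rational(5962821594, 887) ≈ 6.7225e+6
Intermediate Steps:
m = 3844 (m = Pow(-62, 2) = 3844)
Function('z')(X) = Add(-12, X) (Function('z')(X) = Add(X, -12) = Add(-12, X))
Mul(Add(3058, Mul(Add(-829, Function('z')(1)), Pow(Add(2195, -1308), -1))), Add(-1645, m)) = Mul(Add(3058, Mul(Add(-829, Add(-12, 1)), Pow(Add(2195, -1308), -1))), Add(-1645, 3844)) = Mul(Add(3058, Mul(Add(-829, -11), Pow(887, -1))), 2199) = Mul(Add(3058, Mul(-840, Rational(1, 887))), 2199) = Mul(Add(3058, Rational(-840, 887)), 2199) = Mul(Rational(2711606, 887), 2199) = Rational(5962821594, 887)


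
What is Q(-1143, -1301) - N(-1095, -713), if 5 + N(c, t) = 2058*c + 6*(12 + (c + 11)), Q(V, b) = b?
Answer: 2258646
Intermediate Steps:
N(c, t) = 133 + 2064*c (N(c, t) = -5 + (2058*c + 6*(12 + (c + 11))) = -5 + (2058*c + 6*(12 + (11 + c))) = -5 + (2058*c + 6*(23 + c)) = -5 + (2058*c + (138 + 6*c)) = -5 + (138 + 2064*c) = 133 + 2064*c)
Q(-1143, -1301) - N(-1095, -713) = -1301 - (133 + 2064*(-1095)) = -1301 - (133 - 2260080) = -1301 - 1*(-2259947) = -1301 + 2259947 = 2258646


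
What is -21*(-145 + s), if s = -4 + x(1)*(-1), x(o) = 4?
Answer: 3213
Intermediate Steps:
s = -8 (s = -4 + 4*(-1) = -4 - 4 = -8)
-21*(-145 + s) = -21*(-145 - 8) = -21*(-153) = 3213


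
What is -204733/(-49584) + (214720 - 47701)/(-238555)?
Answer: 40558610719/11828511120 ≈ 3.4289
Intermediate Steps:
-204733/(-49584) + (214720 - 47701)/(-238555) = -204733*(-1/49584) + 167019*(-1/238555) = 204733/49584 - 167019/238555 = 40558610719/11828511120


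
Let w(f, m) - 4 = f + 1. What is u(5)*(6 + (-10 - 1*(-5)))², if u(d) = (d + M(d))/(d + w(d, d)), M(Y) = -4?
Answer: 1/15 ≈ 0.066667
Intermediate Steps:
w(f, m) = 5 + f (w(f, m) = 4 + (f + 1) = 4 + (1 + f) = 5 + f)
u(d) = (-4 + d)/(5 + 2*d) (u(d) = (d - 4)/(d + (5 + d)) = (-4 + d)/(5 + 2*d))
u(5)*(6 + (-10 - 1*(-5)))² = ((-4 + 5)/(5 + 2*5))*(6 + (-10 - 1*(-5)))² = (1/(5 + 10))*(6 + (-10 + 5))² = (1/15)*(6 - 5)² = ((1/15)*1)*1² = (1/15)*1 = 1/15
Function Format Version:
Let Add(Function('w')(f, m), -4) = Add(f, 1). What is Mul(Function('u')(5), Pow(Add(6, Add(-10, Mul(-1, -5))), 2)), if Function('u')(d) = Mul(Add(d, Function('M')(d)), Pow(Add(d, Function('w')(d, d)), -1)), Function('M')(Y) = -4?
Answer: Rational(1, 15) ≈ 0.066667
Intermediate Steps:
Function('w')(f, m) = Add(5, f) (Function('w')(f, m) = Add(4, Add(f, 1)) = Add(4, Add(1, f)) = Add(5, f))
Function('u')(d) = Mul(Pow(Add(5, Mul(2, d)), -1), Add(-4, d)) (Function('u')(d) = Mul(Add(d, -4), Pow(Add(d, Add(5, d)), -1)) = Mul(Add(-4, d), Pow(Add(5, Mul(2, d)), -1)) = Mul(Pow(Add(5, Mul(2, d)), -1), Add(-4, d)))
Mul(Function('u')(5), Pow(Add(6, Add(-10, Mul(-1, -5))), 2)) = Mul(Mul(Pow(Add(5, Mul(2, 5)), -1), Add(-4, 5)), Pow(Add(6, Add(-10, Mul(-1, -5))), 2)) = Mul(Mul(Pow(Add(5, 10), -1), 1), Pow(Add(6, Add(-10, 5)), 2)) = Mul(Mul(Pow(15, -1), 1), Pow(Add(6, -5), 2)) = Mul(Mul(Rational(1, 15), 1), Pow(1, 2)) = Mul(Rational(1, 15), 1) = Rational(1, 15)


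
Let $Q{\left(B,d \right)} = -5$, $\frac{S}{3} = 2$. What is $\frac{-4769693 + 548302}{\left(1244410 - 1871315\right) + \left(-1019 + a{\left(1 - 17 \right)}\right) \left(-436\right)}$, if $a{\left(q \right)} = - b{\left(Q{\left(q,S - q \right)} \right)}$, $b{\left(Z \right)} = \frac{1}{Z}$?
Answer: $\frac{21106955}{913541} \approx 23.105$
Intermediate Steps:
$S = 6$ ($S = 3 \cdot 2 = 6$)
$a{\left(q \right)} = \frac{1}{5}$ ($a{\left(q \right)} = - \frac{1}{-5} = \left(-1\right) \left(- \frac{1}{5}\right) = \frac{1}{5}$)
$\frac{-4769693 + 548302}{\left(1244410 - 1871315\right) + \left(-1019 + a{\left(1 - 17 \right)}\right) \left(-436\right)} = \frac{-4769693 + 548302}{\left(1244410 - 1871315\right) + \left(-1019 + \frac{1}{5}\right) \left(-436\right)} = - \frac{4221391}{\left(1244410 - 1871315\right) - - \frac{2220984}{5}} = - \frac{4221391}{-626905 + \frac{2220984}{5}} = - \frac{4221391}{- \frac{913541}{5}} = \left(-4221391\right) \left(- \frac{5}{913541}\right) = \frac{21106955}{913541}$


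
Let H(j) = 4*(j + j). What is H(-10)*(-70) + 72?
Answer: 5672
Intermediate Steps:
H(j) = 8*j (H(j) = 4*(2*j) = 8*j)
H(-10)*(-70) + 72 = (8*(-10))*(-70) + 72 = -80*(-70) + 72 = 5600 + 72 = 5672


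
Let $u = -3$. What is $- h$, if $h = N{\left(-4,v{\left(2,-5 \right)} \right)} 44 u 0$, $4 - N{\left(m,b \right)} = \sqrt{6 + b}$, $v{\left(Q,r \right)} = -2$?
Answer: $0$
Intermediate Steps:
$N{\left(m,b \right)} = 4 - \sqrt{6 + b}$
$h = 0$ ($h = \left(4 - \sqrt{6 - 2}\right) 44 \left(\left(-3\right) 0\right) = \left(4 - \sqrt{4}\right) 44 \cdot 0 = \left(4 - 2\right) 44 \cdot 0 = 2 \cdot 44 \cdot 0 = 88 \cdot 0 = 0$)
$- h = \left(-1\right) 0 = 0$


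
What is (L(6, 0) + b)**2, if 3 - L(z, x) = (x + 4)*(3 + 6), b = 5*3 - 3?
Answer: 441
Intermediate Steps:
b = 12 (b = 15 - 3 = 12)
L(z, x) = -33 - 9*x (L(z, x) = 3 - (x + 4)*(3 + 6) = 3 - (4 + x)*9 = 3 - (36 + 9*x) = 3 + (-36 - 9*x) = -33 - 9*x)
(L(6, 0) + b)**2 = ((-33 - 9*0) + 12)**2 = ((-33 + 0) + 12)**2 = (-33 + 12)**2 = (-21)**2 = 441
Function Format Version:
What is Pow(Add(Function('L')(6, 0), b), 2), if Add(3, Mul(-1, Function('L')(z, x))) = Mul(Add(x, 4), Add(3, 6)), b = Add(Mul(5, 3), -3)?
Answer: 441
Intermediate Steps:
b = 12 (b = Add(15, -3) = 12)
Function('L')(z, x) = Add(-33, Mul(-9, x)) (Function('L')(z, x) = Add(3, Mul(-1, Mul(Add(x, 4), Add(3, 6)))) = Add(3, Mul(-1, Mul(Add(4, x), 9))) = Add(3, Mul(-1, Add(36, Mul(9, x)))) = Add(3, Add(-36, Mul(-9, x))) = Add(-33, Mul(-9, x)))
Pow(Add(Function('L')(6, 0), b), 2) = Pow(Add(Add(-33, Mul(-9, 0)), 12), 2) = Pow(Add(Add(-33, 0), 12), 2) = Pow(Add(-33, 12), 2) = Pow(-21, 2) = 441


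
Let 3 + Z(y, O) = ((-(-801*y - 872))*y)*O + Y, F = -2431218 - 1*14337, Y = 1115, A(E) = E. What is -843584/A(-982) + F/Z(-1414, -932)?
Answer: 209695851735731291/244102929893688 ≈ 859.05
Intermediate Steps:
F = -2445555 (F = -2431218 - 14337 = -2445555)
Z(y, O) = 1112 + O*y*(872 + 801*y) (Z(y, O) = -3 + (((-(-801*y - 872))*y)*O + 1115) = -3 + (((-(-872 - 801*y))*y)*O + 1115) = -3 + (((872 + 801*y)*y)*O + 1115) = -3 + ((y*(872 + 801*y))*O + 1115) = -3 + (O*y*(872 + 801*y) + 1115) = -3 + (1115 + O*y*(872 + 801*y)) = 1112 + O*y*(872 + 801*y))
-843584/A(-982) + F/Z(-1414, -932) = -843584/(-982) - 2445555/(1112 + 801*(-932)*(-1414)² + 872*(-932)*(-1414)) = -843584*(-1/982) - 2445555/(1112 + 801*(-932)*1999396 + 1149163456) = 421792/491 - 2445555/(1112 - 1492613094672 + 1149163456) = 421792/491 - 2445555/(-1491463930104) = 421792/491 - 2445555*(-1/1491463930104) = 421792/491 + 815185/497154643368 = 209695851735731291/244102929893688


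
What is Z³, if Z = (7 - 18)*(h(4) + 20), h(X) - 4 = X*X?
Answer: -85184000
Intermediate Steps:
h(X) = 4 + X² (h(X) = 4 + X*X = 4 + X²)
Z = -440 (Z = (7 - 18)*((4 + 4²) + 20) = -11*((4 + 16) + 20) = -11*(20 + 20) = -11*40 = -440)
Z³ = (-440)³ = -85184000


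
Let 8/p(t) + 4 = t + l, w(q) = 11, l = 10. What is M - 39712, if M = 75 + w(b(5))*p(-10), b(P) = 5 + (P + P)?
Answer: -39659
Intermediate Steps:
b(P) = 5 + 2*P
p(t) = 8/(6 + t) (p(t) = 8/(-4 + (t + 10)) = 8/(-4 + (10 + t)) = 8/(6 + t))
M = 53 (M = 75 + 11*(8/(6 - 10)) = 75 + 11*(8/(-4)) = 75 + 11*(8*(-1/4)) = 75 + 11*(-2) = 75 - 22 = 53)
M - 39712 = 53 - 39712 = -39659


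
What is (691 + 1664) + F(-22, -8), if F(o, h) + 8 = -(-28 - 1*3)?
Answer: 2378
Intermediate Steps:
F(o, h) = 23 (F(o, h) = -8 - (-28 - 1*3) = -8 - (-28 - 3) = -8 - 1*(-31) = -8 + 31 = 23)
(691 + 1664) + F(-22, -8) = (691 + 1664) + 23 = 2355 + 23 = 2378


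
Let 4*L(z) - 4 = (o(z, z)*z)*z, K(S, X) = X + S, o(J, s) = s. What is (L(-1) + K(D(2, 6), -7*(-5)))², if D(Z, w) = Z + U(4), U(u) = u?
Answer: 27889/16 ≈ 1743.1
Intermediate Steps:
D(Z, w) = 4 + Z (D(Z, w) = Z + 4 = 4 + Z)
K(S, X) = S + X
L(z) = 1 + z³/4 (L(z) = 1 + ((z*z)*z)/4 = 1 + (z²*z)/4 = 1 + z³/4)
(L(-1) + K(D(2, 6), -7*(-5)))² = ((1 + (¼)*(-1)³) + ((4 + 2) - 7*(-5)))² = ((1 + (¼)*(-1)) + (6 + 35))² = ((1 - ¼) + 41)² = (¾ + 41)² = (167/4)² = 27889/16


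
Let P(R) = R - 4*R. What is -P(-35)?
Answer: -105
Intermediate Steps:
P(R) = -3*R
-P(-35) = -(-3)*(-35) = -1*105 = -105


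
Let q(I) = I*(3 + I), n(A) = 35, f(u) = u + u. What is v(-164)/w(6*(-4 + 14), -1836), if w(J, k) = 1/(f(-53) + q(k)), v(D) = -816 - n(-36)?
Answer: -2863854982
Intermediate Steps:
f(u) = 2*u
v(D) = -851 (v(D) = -816 - 1*35 = -816 - 35 = -851)
w(J, k) = 1/(-106 + k*(3 + k)) (w(J, k) = 1/(2*(-53) + k*(3 + k)) = 1/(-106 + k*(3 + k)))
v(-164)/w(6*(-4 + 14), -1836) = -(-90206 - 1562436*(3 - 1836)) = -851/(1/(-106 - 1836*(-1833))) = -851/(1/(-106 + 3365388)) = -851/(1/3365282) = -851/1/3365282 = -851*3365282 = -2863854982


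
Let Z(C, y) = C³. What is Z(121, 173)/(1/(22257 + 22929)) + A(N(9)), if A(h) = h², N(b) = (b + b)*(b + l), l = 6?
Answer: 80049828246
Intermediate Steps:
N(b) = 2*b*(6 + b) (N(b) = (b + b)*(b + 6) = (2*b)*(6 + b) = 2*b*(6 + b))
Z(121, 173)/(1/(22257 + 22929)) + A(N(9)) = 121³/(1/(22257 + 22929)) + (2*9*(6 + 9))² = 1771561/(1/45186) + (2*9*15)² = 1771561/(1/45186) + 270² = 1771561*45186 + 72900 = 80049755346 + 72900 = 80049828246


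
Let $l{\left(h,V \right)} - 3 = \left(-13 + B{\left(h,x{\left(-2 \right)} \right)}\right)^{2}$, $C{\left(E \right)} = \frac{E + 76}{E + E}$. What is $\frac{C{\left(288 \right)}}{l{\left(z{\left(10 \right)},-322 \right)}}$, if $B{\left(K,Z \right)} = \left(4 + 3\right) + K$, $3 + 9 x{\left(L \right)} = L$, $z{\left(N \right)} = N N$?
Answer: $\frac{91}{1272816} \approx 7.1495 \cdot 10^{-5}$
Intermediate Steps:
$z{\left(N \right)} = N^{2}$
$x{\left(L \right)} = - \frac{1}{3} + \frac{L}{9}$
$B{\left(K,Z \right)} = 7 + K$
$C{\left(E \right)} = \frac{76 + E}{2 E}$
$l{\left(h,V \right)} = 3 + \left(-6 + h\right)^{2}$ ($l{\left(h,V \right)} = 3 + \left(-13 + \left(7 + h\right)\right)^{2} = 3 + \left(-6 + h\right)^{2}$)
$\frac{C{\left(288 \right)}}{l{\left(z{\left(10 \right)},-322 \right)}} = \frac{\frac{1}{2} \cdot \frac{1}{288} \left(76 + 288\right)}{3 + \left(-6 + 10^{2}\right)^{2}} = \frac{\frac{1}{2} \cdot \frac{1}{288} \cdot 364}{3 + \left(-6 + 100\right)^{2}} = \frac{91}{144 \left(3 + 94^{2}\right)} = \frac{91}{144 \left(3 + 8836\right)} = \frac{91}{144 \cdot 8839} = \frac{91}{144} \cdot \frac{1}{8839} = \frac{91}{1272816}$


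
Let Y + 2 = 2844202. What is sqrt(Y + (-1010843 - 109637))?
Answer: 2*sqrt(430930) ≈ 1312.9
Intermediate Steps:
Y = 2844200 (Y = -2 + 2844202 = 2844200)
sqrt(Y + (-1010843 - 109637)) = sqrt(2844200 + (-1010843 - 109637)) = sqrt(2844200 - 1120480) = sqrt(1723720) = 2*sqrt(430930)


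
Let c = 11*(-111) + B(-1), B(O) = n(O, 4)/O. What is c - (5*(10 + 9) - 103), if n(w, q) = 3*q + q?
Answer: -1229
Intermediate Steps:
n(w, q) = 4*q
B(O) = 16/O (B(O) = (4*4)/O = 16/O)
c = -1237 (c = 11*(-111) + 16/(-1) = -1221 + 16*(-1) = -1221 - 16 = -1237)
c - (5*(10 + 9) - 103) = -1237 - (5*(10 + 9) - 103) = -1237 - (5*19 - 103) = -1237 - (95 - 103) = -1237 - 1*(-8) = -1237 + 8 = -1229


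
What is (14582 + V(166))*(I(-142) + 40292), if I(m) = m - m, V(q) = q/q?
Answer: 587578236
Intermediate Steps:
V(q) = 1
I(m) = 0
(14582 + V(166))*(I(-142) + 40292) = (14582 + 1)*(0 + 40292) = 14583*40292 = 587578236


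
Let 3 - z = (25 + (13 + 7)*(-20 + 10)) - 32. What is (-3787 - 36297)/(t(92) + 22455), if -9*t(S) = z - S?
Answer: -360756/201977 ≈ -1.7861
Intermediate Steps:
z = 210 (z = 3 - ((25 + (13 + 7)*(-20 + 10)) - 32) = 3 - ((25 + 20*(-10)) - 32) = 3 - ((25 - 200) - 32) = 3 - (-175 - 32) = 3 - 1*(-207) = 3 + 207 = 210)
t(S) = -70/3 + S/9 (t(S) = -(210 - S)/9 = -70/3 + S/9)
(-3787 - 36297)/(t(92) + 22455) = (-3787 - 36297)/((-70/3 + (1/9)*92) + 22455) = -40084/((-70/3 + 92/9) + 22455) = -40084/(-118/9 + 22455) = -40084/201977/9 = -40084*9/201977 = -360756/201977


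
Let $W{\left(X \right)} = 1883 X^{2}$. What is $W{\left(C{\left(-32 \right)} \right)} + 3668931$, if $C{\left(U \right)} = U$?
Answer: $5597123$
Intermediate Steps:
$W{\left(C{\left(-32 \right)} \right)} + 3668931 = 1883 \left(-32\right)^{2} + 3668931 = 1883 \cdot 1024 + 3668931 = 1928192 + 3668931 = 5597123$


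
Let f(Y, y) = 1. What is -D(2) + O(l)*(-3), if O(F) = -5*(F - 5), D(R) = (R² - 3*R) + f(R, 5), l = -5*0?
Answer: -74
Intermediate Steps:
l = 0
D(R) = 1 + R² - 3*R (D(R) = (R² - 3*R) + 1 = 1 + R² - 3*R)
O(F) = 25 - 5*F (O(F) = -5*(-5 + F) = 25 - 5*F)
-D(2) + O(l)*(-3) = -(1 + 2² - 3*2) + (25 - 5*0)*(-3) = -(1 + 4 - 6) + (25 + 0)*(-3) = -1*(-1) + 25*(-3) = 1 - 75 = -74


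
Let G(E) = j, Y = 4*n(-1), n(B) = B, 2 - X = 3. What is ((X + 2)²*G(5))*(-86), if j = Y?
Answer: 344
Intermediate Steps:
X = -1 (X = 2 - 1*3 = 2 - 3 = -1)
Y = -4 (Y = 4*(-1) = -4)
j = -4
G(E) = -4
((X + 2)²*G(5))*(-86) = ((-1 + 2)²*(-4))*(-86) = (1²*(-4))*(-86) = (1*(-4))*(-86) = -4*(-86) = 344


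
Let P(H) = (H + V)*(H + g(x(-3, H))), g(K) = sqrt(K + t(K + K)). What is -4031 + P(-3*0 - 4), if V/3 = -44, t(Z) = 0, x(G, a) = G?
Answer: -3487 - 136*I*sqrt(3) ≈ -3487.0 - 235.56*I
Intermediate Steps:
g(K) = sqrt(K) (g(K) = sqrt(K + 0) = sqrt(K))
V = -132 (V = 3*(-44) = -132)
P(H) = (-132 + H)*(H + I*sqrt(3)) (P(H) = (H - 132)*(H + sqrt(-3)) = (-132 + H)*(H + I*sqrt(3)))
-4031 + P(-3*0 - 4) = -4031 + ((-3*0 - 4)**2 - 132*(-3*0 - 4) - 132*I*sqrt(3) + I*(-3*0 - 4)*sqrt(3)) = -4031 + ((0 - 4)**2 - 132*(0 - 4) - 132*I*sqrt(3) + I*(0 - 4)*sqrt(3)) = -4031 + ((-4)**2 - 132*(-4) - 132*I*sqrt(3) + I*(-4)*sqrt(3)) = -4031 + (16 + 528 - 132*I*sqrt(3) - 4*I*sqrt(3)) = -4031 + (544 - 136*I*sqrt(3)) = -3487 - 136*I*sqrt(3)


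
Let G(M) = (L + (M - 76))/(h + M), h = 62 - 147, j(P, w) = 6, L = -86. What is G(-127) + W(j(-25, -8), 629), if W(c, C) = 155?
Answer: 33149/212 ≈ 156.36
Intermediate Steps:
h = -85
G(M) = (-162 + M)/(-85 + M) (G(M) = (-86 + (M - 76))/(-85 + M) = (-86 + (-76 + M))/(-85 + M) = (-162 + M)/(-85 + M))
G(-127) + W(j(-25, -8), 629) = (-162 - 127)/(-85 - 127) + 155 = -289/(-212) + 155 = -1/212*(-289) + 155 = 289/212 + 155 = 33149/212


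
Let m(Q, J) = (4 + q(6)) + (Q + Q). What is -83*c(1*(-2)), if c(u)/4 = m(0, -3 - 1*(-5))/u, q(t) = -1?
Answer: 498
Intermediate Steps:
m(Q, J) = 3 + 2*Q (m(Q, J) = (4 - 1) + (Q + Q) = 3 + 2*Q)
c(u) = 12/u (c(u) = 4*((3 + 2*0)/u) = 4*((3 + 0)/u) = 4*(3/u) = 12/u)
-83*c(1*(-2)) = -996/(1*(-2)) = -996/(-2) = -996*(-1)/2 = -83*(-6) = 498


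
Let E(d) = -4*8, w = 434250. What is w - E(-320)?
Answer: 434282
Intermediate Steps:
E(d) = -32
w - E(-320) = 434250 - 1*(-32) = 434250 + 32 = 434282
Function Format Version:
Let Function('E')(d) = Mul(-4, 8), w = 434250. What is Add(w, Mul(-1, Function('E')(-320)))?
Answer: 434282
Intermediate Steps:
Function('E')(d) = -32
Add(w, Mul(-1, Function('E')(-320))) = Add(434250, Mul(-1, -32)) = Add(434250, 32) = 434282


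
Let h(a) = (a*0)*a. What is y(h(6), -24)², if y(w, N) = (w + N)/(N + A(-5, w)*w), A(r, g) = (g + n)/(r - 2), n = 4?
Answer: 1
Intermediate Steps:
A(r, g) = (4 + g)/(-2 + r) (A(r, g) = (g + 4)/(r - 2) = (4 + g)/(-2 + r))
h(a) = 0 (h(a) = 0*a = 0)
y(w, N) = (N + w)/(N + w*(-4/7 - w/7)) (y(w, N) = (w + N)/(N + ((4 + w)/(-2 - 5))*w) = (N + w)/(N + ((4 + w)/(-7))*w) = (N + w)/(N + (-(4 + w)/7)*w) = (N + w)/(N + (-4/7 - w/7)*w) = (N + w)/(N + w*(-4/7 - w/7)))
y(h(6), -24)² = (7*(-24 + 0)/(7*(-24) - 1*0*(4 + 0)))² = (7*(-24)/(-168 - 1*0*4))² = (7*(-24)/(-168 + 0))² = (7*(-24)/(-168))² = (7*(-1/168)*(-24))² = 1² = 1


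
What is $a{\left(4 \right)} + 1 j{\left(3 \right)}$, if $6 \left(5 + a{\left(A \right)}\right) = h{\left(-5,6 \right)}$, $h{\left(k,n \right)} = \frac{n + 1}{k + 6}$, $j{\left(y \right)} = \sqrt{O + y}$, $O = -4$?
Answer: $- \frac{23}{6} + i \approx -3.8333 + 1.0 i$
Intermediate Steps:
$j{\left(y \right)} = \sqrt{-4 + y}$
$h{\left(k,n \right)} = \frac{1 + n}{6 + k}$
$a{\left(A \right)} = - \frac{23}{6}$ ($a{\left(A \right)} = -5 + \frac{\frac{1}{6 - 5} \left(1 + 6\right)}{6} = -5 + \frac{1^{-1} \cdot 7}{6} = -5 + \frac{1 \cdot 7}{6} = -5 + \frac{1}{6} \cdot 7 = -5 + \frac{7}{6} = - \frac{23}{6}$)
$a{\left(4 \right)} + 1 j{\left(3 \right)} = - \frac{23}{6} + 1 \sqrt{-4 + 3} = - \frac{23}{6} + 1 \sqrt{-1} = - \frac{23}{6} + 1 i = - \frac{23}{6} + i$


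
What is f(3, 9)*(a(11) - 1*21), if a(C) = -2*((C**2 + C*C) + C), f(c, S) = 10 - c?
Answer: -3689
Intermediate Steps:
a(C) = -4*C**2 - 2*C (a(C) = -2*((C**2 + C**2) + C) = -2*(2*C**2 + C) = -2*(C + 2*C**2) = -4*C**2 - 2*C)
f(3, 9)*(a(11) - 1*21) = (10 - 1*3)*(-2*11*(1 + 2*11) - 1*21) = (10 - 3)*(-2*11*(1 + 22) - 21) = 7*(-2*11*23 - 21) = 7*(-506 - 21) = 7*(-527) = -3689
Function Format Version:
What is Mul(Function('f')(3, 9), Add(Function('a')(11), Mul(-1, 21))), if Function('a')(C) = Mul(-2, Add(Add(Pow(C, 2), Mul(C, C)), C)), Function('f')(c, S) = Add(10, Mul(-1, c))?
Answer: -3689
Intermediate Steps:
Function('a')(C) = Add(Mul(-4, Pow(C, 2)), Mul(-2, C)) (Function('a')(C) = Mul(-2, Add(Add(Pow(C, 2), Pow(C, 2)), C)) = Mul(-2, Add(Mul(2, Pow(C, 2)), C)) = Mul(-2, Add(C, Mul(2, Pow(C, 2)))) = Add(Mul(-4, Pow(C, 2)), Mul(-2, C)))
Mul(Function('f')(3, 9), Add(Function('a')(11), Mul(-1, 21))) = Mul(Add(10, Mul(-1, 3)), Add(Mul(-2, 11, Add(1, Mul(2, 11))), Mul(-1, 21))) = Mul(Add(10, -3), Add(Mul(-2, 11, Add(1, 22)), -21)) = Mul(7, Add(Mul(-2, 11, 23), -21)) = Mul(7, Add(-506, -21)) = Mul(7, -527) = -3689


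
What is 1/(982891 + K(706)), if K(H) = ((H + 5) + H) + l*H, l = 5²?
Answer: 1/1001958 ≈ 9.9804e-7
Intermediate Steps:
l = 25
K(H) = 5 + 27*H (K(H) = ((H + 5) + H) + 25*H = ((5 + H) + H) + 25*H = (5 + 2*H) + 25*H = 5 + 27*H)
1/(982891 + K(706)) = 1/(982891 + (5 + 27*706)) = 1/(982891 + (5 + 19062)) = 1/(982891 + 19067) = 1/1001958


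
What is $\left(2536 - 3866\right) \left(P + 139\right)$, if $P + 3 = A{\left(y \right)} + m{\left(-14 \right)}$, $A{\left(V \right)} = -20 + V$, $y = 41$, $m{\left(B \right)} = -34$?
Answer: $-163590$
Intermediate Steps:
$P = -16$ ($P = -3 + \left(\left(-20 + 41\right) - 34\right) = -3 + \left(21 - 34\right) = -3 - 13 = -16$)
$\left(2536 - 3866\right) \left(P + 139\right) = \left(2536 - 3866\right) \left(-16 + 139\right) = \left(-1330\right) 123 = -163590$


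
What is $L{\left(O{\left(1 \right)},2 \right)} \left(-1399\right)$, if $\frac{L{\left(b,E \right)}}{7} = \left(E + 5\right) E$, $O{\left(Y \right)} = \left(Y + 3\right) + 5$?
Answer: $-137102$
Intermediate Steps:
$O{\left(Y \right)} = 8 + Y$ ($O{\left(Y \right)} = \left(3 + Y\right) + 5 = 8 + Y$)
$L{\left(b,E \right)} = 7 E \left(5 + E\right)$ ($L{\left(b,E \right)} = 7 \left(E + 5\right) E = 7 \left(5 + E\right) E = 7 E \left(5 + E\right)$)
$L{\left(O{\left(1 \right)},2 \right)} \left(-1399\right) = 7 \cdot 2 \left(5 + 2\right) \left(-1399\right) = 7 \cdot 2 \cdot 7 \left(-1399\right) = 98 \left(-1399\right) = -137102$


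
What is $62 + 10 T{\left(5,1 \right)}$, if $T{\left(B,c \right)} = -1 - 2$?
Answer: $32$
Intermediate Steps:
$T{\left(B,c \right)} = -3$ ($T{\left(B,c \right)} = -1 - 2 = -3$)
$62 + 10 T{\left(5,1 \right)} = 62 + 10 \left(-3\right) = 62 - 30 = 32$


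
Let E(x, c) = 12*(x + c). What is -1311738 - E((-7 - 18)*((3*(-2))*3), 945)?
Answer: -1328478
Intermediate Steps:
E(x, c) = 12*c + 12*x (E(x, c) = 12*(c + x) = 12*c + 12*x)
-1311738 - E((-7 - 18)*((3*(-2))*3), 945) = -1311738 - (12*945 + 12*((-7 - 18)*((3*(-2))*3))) = -1311738 - (11340 + 12*(-(-150)*3)) = -1311738 - (11340 + 12*(-25*(-18))) = -1311738 - (11340 + 12*450) = -1311738 - (11340 + 5400) = -1311738 - 1*16740 = -1311738 - 16740 = -1328478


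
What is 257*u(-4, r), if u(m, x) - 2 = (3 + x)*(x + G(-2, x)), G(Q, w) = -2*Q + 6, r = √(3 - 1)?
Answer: 8738 + 3341*√2 ≈ 13463.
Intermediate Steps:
r = √2 ≈ 1.4142
G(Q, w) = 6 - 2*Q
u(m, x) = 2 + (3 + x)*(10 + x) (u(m, x) = 2 + (3 + x)*(x + (6 - 2*(-2))) = 2 + (3 + x)*(x + (6 + 4)) = 2 + (3 + x)*(x + 10) = 2 + (3 + x)*(10 + x))
257*u(-4, r) = 257*(32 + (√2)² + 13*√2) = 257*(32 + 2 + 13*√2) = 257*(34 + 13*√2) = 8738 + 3341*√2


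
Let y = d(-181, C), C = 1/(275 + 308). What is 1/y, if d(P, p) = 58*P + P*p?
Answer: -583/6120515 ≈ -9.5253e-5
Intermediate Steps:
C = 1/583 ≈ 0.0017153
y = -6120515/583 (y = -181*(58 + 1/583) = -181*33815/583 = -6120515/583 ≈ -10498.)
1/y = 1/(-6120515/583) = -583/6120515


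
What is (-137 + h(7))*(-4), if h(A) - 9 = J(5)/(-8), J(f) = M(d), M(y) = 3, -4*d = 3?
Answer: 1027/2 ≈ 513.50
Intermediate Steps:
d = -¾ (d = -¼*3 = -¾ ≈ -0.75000)
J(f) = 3
h(A) = 69/8 (h(A) = 9 + 3/(-8) = 9 + 3*(-⅛) = 9 - 3/8 = 69/8)
(-137 + h(7))*(-4) = (-137 + 69/8)*(-4) = -1027/8*(-4) = 1027/2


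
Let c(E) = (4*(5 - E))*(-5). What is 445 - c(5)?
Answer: 445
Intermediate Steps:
c(E) = -100 + 20*E (c(E) = (20 - 4*E)*(-5) = -100 + 20*E)
445 - c(5) = 445 - (-100 + 20*5) = 445 - (-100 + 100) = 445 - 1*0 = 445 + 0 = 445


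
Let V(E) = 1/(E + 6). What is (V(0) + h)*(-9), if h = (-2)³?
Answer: 141/2 ≈ 70.500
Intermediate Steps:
V(E) = 1/(6 + E)
h = -8
(V(0) + h)*(-9) = (1/(6 + 0) - 8)*(-9) = (1/6 - 8)*(-9) = (⅙ - 8)*(-9) = -47/6*(-9) = 141/2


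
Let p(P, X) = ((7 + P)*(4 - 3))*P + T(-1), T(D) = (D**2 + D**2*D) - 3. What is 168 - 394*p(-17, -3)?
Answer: -65630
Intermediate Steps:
T(D) = -3 + D**2 + D**3 (T(D) = (D**2 + D**3) - 3 = -3 + D**2 + D**3)
p(P, X) = -3 + P*(7 + P) (p(P, X) = ((7 + P)*(4 - 3))*P + (-3 + (-1)**2 + (-1)**3) = ((7 + P)*1)*P + (-3 + 1 - 1) = (7 + P)*P - 3 = P*(7 + P) - 3 = -3 + P*(7 + P))
168 - 394*p(-17, -3) = 168 - 394*(-3 + (-17)**2 + 7*(-17)) = 168 - 394*(-3 + 289 - 119) = 168 - 394*167 = 168 - 65798 = -65630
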